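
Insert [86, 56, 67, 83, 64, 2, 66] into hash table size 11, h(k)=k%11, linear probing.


Insert 86: h=9 -> slot 9
Insert 56: h=1 -> slot 1
Insert 67: h=1, 1 probes -> slot 2
Insert 83: h=6 -> slot 6
Insert 64: h=9, 1 probes -> slot 10
Insert 2: h=2, 1 probes -> slot 3
Insert 66: h=0 -> slot 0

Table: [66, 56, 67, 2, None, None, 83, None, None, 86, 64]


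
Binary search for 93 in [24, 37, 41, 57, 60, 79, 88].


Step 1: lo=0, hi=6, mid=3, val=57
Step 2: lo=4, hi=6, mid=5, val=79
Step 3: lo=6, hi=6, mid=6, val=88

Not found


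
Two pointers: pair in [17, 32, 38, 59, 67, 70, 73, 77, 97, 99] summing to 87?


lo=0(17)+hi=9(99)=116
lo=0(17)+hi=8(97)=114
lo=0(17)+hi=7(77)=94
lo=0(17)+hi=6(73)=90
lo=0(17)+hi=5(70)=87

Yes: 17+70=87


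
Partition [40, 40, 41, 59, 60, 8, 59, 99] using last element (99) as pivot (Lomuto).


Pivot: 99
  40 <= 99: advance i (no swap)
  40 <= 99: advance i (no swap)
  41 <= 99: advance i (no swap)
  59 <= 99: advance i (no swap)
  60 <= 99: advance i (no swap)
  8 <= 99: advance i (no swap)
  59 <= 99: advance i (no swap)
Place pivot at 7: [40, 40, 41, 59, 60, 8, 59, 99]

Partitioned: [40, 40, 41, 59, 60, 8, 59, 99]


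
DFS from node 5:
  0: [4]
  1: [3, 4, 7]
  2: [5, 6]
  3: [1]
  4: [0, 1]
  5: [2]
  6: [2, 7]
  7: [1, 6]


Visit 5, push [2]
Visit 2, push [6]
Visit 6, push [7]
Visit 7, push [1]
Visit 1, push [4, 3]
Visit 3, push []
Visit 4, push [0]
Visit 0, push []

DFS order: [5, 2, 6, 7, 1, 3, 4, 0]


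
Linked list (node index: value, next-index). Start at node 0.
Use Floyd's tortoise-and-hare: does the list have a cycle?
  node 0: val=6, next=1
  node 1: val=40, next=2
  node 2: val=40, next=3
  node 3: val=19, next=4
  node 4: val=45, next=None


Floyd's tortoise (slow, +1) and hare (fast, +2):
  init: slow=0, fast=0
  step 1: slow=1, fast=2
  step 2: slow=2, fast=4
  step 3: fast -> None, no cycle

Cycle: no


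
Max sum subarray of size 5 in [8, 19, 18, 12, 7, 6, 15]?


[0:5]: 64
[1:6]: 62
[2:7]: 58

Max: 64 at [0:5]


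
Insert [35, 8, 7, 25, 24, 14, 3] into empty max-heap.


Insert 35: [35]
Insert 8: [35, 8]
Insert 7: [35, 8, 7]
Insert 25: [35, 25, 7, 8]
Insert 24: [35, 25, 7, 8, 24]
Insert 14: [35, 25, 14, 8, 24, 7]
Insert 3: [35, 25, 14, 8, 24, 7, 3]

Final heap: [35, 25, 14, 8, 24, 7, 3]


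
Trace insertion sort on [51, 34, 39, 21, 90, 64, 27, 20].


Initial: [51, 34, 39, 21, 90, 64, 27, 20]
Insert 34: [34, 51, 39, 21, 90, 64, 27, 20]
Insert 39: [34, 39, 51, 21, 90, 64, 27, 20]
Insert 21: [21, 34, 39, 51, 90, 64, 27, 20]
Insert 90: [21, 34, 39, 51, 90, 64, 27, 20]
Insert 64: [21, 34, 39, 51, 64, 90, 27, 20]
Insert 27: [21, 27, 34, 39, 51, 64, 90, 20]
Insert 20: [20, 21, 27, 34, 39, 51, 64, 90]

Sorted: [20, 21, 27, 34, 39, 51, 64, 90]


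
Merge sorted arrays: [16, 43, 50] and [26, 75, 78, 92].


Take 16 from A
Take 26 from B
Take 43 from A
Take 50 from A

Merged: [16, 26, 43, 50, 75, 78, 92]


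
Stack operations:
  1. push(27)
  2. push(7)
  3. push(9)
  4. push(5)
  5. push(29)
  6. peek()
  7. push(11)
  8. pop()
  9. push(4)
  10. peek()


push(27) -> [27]
push(7) -> [27, 7]
push(9) -> [27, 7, 9]
push(5) -> [27, 7, 9, 5]
push(29) -> [27, 7, 9, 5, 29]
peek()->29
push(11) -> [27, 7, 9, 5, 29, 11]
pop()->11, [27, 7, 9, 5, 29]
push(4) -> [27, 7, 9, 5, 29, 4]
peek()->4

Final stack: [27, 7, 9, 5, 29, 4]


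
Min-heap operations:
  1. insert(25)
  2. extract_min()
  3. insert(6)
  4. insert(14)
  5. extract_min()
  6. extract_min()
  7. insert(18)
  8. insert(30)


insert(25) -> [25]
extract_min()->25, []
insert(6) -> [6]
insert(14) -> [6, 14]
extract_min()->6, [14]
extract_min()->14, []
insert(18) -> [18]
insert(30) -> [18, 30]

Final heap: [18, 30]


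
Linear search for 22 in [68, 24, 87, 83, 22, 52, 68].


i=0: 68!=22
i=1: 24!=22
i=2: 87!=22
i=3: 83!=22
i=4: 22==22 found!

Found at 4, 5 comps


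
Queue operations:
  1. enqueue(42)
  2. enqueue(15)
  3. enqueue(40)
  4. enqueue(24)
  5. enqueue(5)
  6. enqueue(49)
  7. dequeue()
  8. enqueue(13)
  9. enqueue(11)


enqueue(42) -> [42]
enqueue(15) -> [42, 15]
enqueue(40) -> [42, 15, 40]
enqueue(24) -> [42, 15, 40, 24]
enqueue(5) -> [42, 15, 40, 24, 5]
enqueue(49) -> [42, 15, 40, 24, 5, 49]
dequeue()->42, [15, 40, 24, 5, 49]
enqueue(13) -> [15, 40, 24, 5, 49, 13]
enqueue(11) -> [15, 40, 24, 5, 49, 13, 11]

Final queue: [15, 40, 24, 5, 49, 13, 11]


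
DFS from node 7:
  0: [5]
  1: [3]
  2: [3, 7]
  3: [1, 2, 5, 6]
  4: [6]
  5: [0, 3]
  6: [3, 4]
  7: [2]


Visit 7, push [2]
Visit 2, push [3]
Visit 3, push [6, 5, 1]
Visit 1, push []
Visit 5, push [0]
Visit 0, push []
Visit 6, push [4]
Visit 4, push []

DFS order: [7, 2, 3, 1, 5, 0, 6, 4]


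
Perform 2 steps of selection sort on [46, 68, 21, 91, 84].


Initial: [46, 68, 21, 91, 84]
Step 1: min=21 at 2
  Swap: [21, 68, 46, 91, 84]
Step 2: min=46 at 2
  Swap: [21, 46, 68, 91, 84]

After 2 steps: [21, 46, 68, 91, 84]


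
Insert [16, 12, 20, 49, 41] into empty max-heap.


Insert 16: [16]
Insert 12: [16, 12]
Insert 20: [20, 12, 16]
Insert 49: [49, 20, 16, 12]
Insert 41: [49, 41, 16, 12, 20]

Final heap: [49, 41, 16, 12, 20]


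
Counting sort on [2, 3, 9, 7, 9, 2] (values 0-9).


Input: [2, 3, 9, 7, 9, 2]
Counts: [0, 0, 2, 1, 0, 0, 0, 1, 0, 2]

Sorted: [2, 2, 3, 7, 9, 9]


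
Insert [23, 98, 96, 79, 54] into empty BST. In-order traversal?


Insert 23: root
Insert 98: R from 23
Insert 96: R from 23 -> L from 98
Insert 79: R from 23 -> L from 98 -> L from 96
Insert 54: R from 23 -> L from 98 -> L from 96 -> L from 79

In-order: [23, 54, 79, 96, 98]


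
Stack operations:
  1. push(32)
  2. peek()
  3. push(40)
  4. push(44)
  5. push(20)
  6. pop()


push(32) -> [32]
peek()->32
push(40) -> [32, 40]
push(44) -> [32, 40, 44]
push(20) -> [32, 40, 44, 20]
pop()->20, [32, 40, 44]

Final stack: [32, 40, 44]


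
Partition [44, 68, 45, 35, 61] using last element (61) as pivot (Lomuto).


Pivot: 61
  44 <= 61: advance i (no swap)
  45 <= 61: swap -> [44, 45, 68, 35, 61]
  35 <= 61: swap -> [44, 45, 35, 68, 61]
Place pivot at 3: [44, 45, 35, 61, 68]

Partitioned: [44, 45, 35, 61, 68]


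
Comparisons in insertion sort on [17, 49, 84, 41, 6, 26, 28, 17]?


Algorithm: insertion sort
Input: [17, 49, 84, 41, 6, 26, 28, 17]
Sorted: [6, 17, 17, 26, 28, 41, 49, 84]

23


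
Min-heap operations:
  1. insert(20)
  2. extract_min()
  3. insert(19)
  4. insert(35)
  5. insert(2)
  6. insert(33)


insert(20) -> [20]
extract_min()->20, []
insert(19) -> [19]
insert(35) -> [19, 35]
insert(2) -> [2, 35, 19]
insert(33) -> [2, 33, 19, 35]

Final heap: [2, 33, 19, 35]


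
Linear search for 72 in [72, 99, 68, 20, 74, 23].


i=0: 72==72 found!

Found at 0, 1 comps


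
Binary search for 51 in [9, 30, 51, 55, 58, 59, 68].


Step 1: lo=0, hi=6, mid=3, val=55
Step 2: lo=0, hi=2, mid=1, val=30
Step 3: lo=2, hi=2, mid=2, val=51

Found at index 2


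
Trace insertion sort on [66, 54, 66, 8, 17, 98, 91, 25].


Initial: [66, 54, 66, 8, 17, 98, 91, 25]
Insert 54: [54, 66, 66, 8, 17, 98, 91, 25]
Insert 66: [54, 66, 66, 8, 17, 98, 91, 25]
Insert 8: [8, 54, 66, 66, 17, 98, 91, 25]
Insert 17: [8, 17, 54, 66, 66, 98, 91, 25]
Insert 98: [8, 17, 54, 66, 66, 98, 91, 25]
Insert 91: [8, 17, 54, 66, 66, 91, 98, 25]
Insert 25: [8, 17, 25, 54, 66, 66, 91, 98]

Sorted: [8, 17, 25, 54, 66, 66, 91, 98]


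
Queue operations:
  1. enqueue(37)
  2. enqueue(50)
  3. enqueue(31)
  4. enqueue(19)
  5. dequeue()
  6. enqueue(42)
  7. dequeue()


enqueue(37) -> [37]
enqueue(50) -> [37, 50]
enqueue(31) -> [37, 50, 31]
enqueue(19) -> [37, 50, 31, 19]
dequeue()->37, [50, 31, 19]
enqueue(42) -> [50, 31, 19, 42]
dequeue()->50, [31, 19, 42]

Final queue: [31, 19, 42]


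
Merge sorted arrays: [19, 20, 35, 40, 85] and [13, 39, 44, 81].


Take 13 from B
Take 19 from A
Take 20 from A
Take 35 from A
Take 39 from B
Take 40 from A
Take 44 from B
Take 81 from B

Merged: [13, 19, 20, 35, 39, 40, 44, 81, 85]


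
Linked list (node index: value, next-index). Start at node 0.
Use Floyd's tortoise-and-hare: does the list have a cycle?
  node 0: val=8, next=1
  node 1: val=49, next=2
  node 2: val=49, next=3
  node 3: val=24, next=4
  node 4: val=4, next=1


Floyd's tortoise (slow, +1) and hare (fast, +2):
  init: slow=0, fast=0
  step 1: slow=1, fast=2
  step 2: slow=2, fast=4
  step 3: slow=3, fast=2
  step 4: slow=4, fast=4
  slow == fast at node 4: cycle detected

Cycle: yes


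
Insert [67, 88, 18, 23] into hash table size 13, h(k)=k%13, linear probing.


Insert 67: h=2 -> slot 2
Insert 88: h=10 -> slot 10
Insert 18: h=5 -> slot 5
Insert 23: h=10, 1 probes -> slot 11

Table: [None, None, 67, None, None, 18, None, None, None, None, 88, 23, None]


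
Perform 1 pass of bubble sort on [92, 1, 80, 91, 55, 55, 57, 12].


Initial: [92, 1, 80, 91, 55, 55, 57, 12]
Pass 1: [1, 80, 91, 55, 55, 57, 12, 92] (7 swaps)

After 1 pass: [1, 80, 91, 55, 55, 57, 12, 92]


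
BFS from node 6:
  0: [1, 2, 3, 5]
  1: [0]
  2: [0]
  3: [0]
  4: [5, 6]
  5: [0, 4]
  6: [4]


Visit 6, enqueue [4]
Visit 4, enqueue [5]
Visit 5, enqueue [0]
Visit 0, enqueue [1, 2, 3]
Visit 1, enqueue []
Visit 2, enqueue []
Visit 3, enqueue []

BFS order: [6, 4, 5, 0, 1, 2, 3]


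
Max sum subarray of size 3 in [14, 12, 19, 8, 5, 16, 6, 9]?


[0:3]: 45
[1:4]: 39
[2:5]: 32
[3:6]: 29
[4:7]: 27
[5:8]: 31

Max: 45 at [0:3]


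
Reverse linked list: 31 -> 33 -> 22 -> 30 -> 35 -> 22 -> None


Step 1: curr=31, set curr.next=prev(None) | reversed so far: 31
Step 2: curr=33, set curr.next=prev(31) | reversed so far: 33 -> 31
Step 3: curr=22, set curr.next=prev(33) | reversed so far: 22 -> 33 -> 31
Step 4: curr=30, set curr.next=prev(22) | reversed so far: 30 -> 22 -> 33 -> 31
Step 5: curr=35, set curr.next=prev(30) | reversed so far: 35 -> 30 -> 22 -> 33 -> 31
Step 6: curr=22, set curr.next=prev(35) | reversed so far: 22 -> 35 -> 30 -> 22 -> 33 -> 31

22 -> 35 -> 30 -> 22 -> 33 -> 31 -> None


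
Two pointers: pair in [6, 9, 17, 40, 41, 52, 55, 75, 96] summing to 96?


lo=0(6)+hi=8(96)=102
lo=0(6)+hi=7(75)=81
lo=1(9)+hi=7(75)=84
lo=2(17)+hi=7(75)=92
lo=3(40)+hi=7(75)=115
lo=3(40)+hi=6(55)=95
lo=4(41)+hi=6(55)=96

Yes: 41+55=96


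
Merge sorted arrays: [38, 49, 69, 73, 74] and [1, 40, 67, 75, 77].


Take 1 from B
Take 38 from A
Take 40 from B
Take 49 from A
Take 67 from B
Take 69 from A
Take 73 from A
Take 74 from A

Merged: [1, 38, 40, 49, 67, 69, 73, 74, 75, 77]


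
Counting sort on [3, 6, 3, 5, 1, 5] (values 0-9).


Input: [3, 6, 3, 5, 1, 5]
Counts: [0, 1, 0, 2, 0, 2, 1, 0, 0, 0]

Sorted: [1, 3, 3, 5, 5, 6]


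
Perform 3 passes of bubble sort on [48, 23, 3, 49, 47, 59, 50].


Initial: [48, 23, 3, 49, 47, 59, 50]
Pass 1: [23, 3, 48, 47, 49, 50, 59] (4 swaps)
Pass 2: [3, 23, 47, 48, 49, 50, 59] (2 swaps)
Pass 3: [3, 23, 47, 48, 49, 50, 59] (0 swaps)

After 3 passes: [3, 23, 47, 48, 49, 50, 59]


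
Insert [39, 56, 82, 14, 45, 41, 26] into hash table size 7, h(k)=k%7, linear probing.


Insert 39: h=4 -> slot 4
Insert 56: h=0 -> slot 0
Insert 82: h=5 -> slot 5
Insert 14: h=0, 1 probes -> slot 1
Insert 45: h=3 -> slot 3
Insert 41: h=6 -> slot 6
Insert 26: h=5, 4 probes -> slot 2

Table: [56, 14, 26, 45, 39, 82, 41]


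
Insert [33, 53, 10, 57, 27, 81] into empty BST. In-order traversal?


Insert 33: root
Insert 53: R from 33
Insert 10: L from 33
Insert 57: R from 33 -> R from 53
Insert 27: L from 33 -> R from 10
Insert 81: R from 33 -> R from 53 -> R from 57

In-order: [10, 27, 33, 53, 57, 81]


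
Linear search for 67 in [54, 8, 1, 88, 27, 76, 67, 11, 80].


i=0: 54!=67
i=1: 8!=67
i=2: 1!=67
i=3: 88!=67
i=4: 27!=67
i=5: 76!=67
i=6: 67==67 found!

Found at 6, 7 comps


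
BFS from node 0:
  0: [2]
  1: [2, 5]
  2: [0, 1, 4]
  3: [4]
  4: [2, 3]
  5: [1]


Visit 0, enqueue [2]
Visit 2, enqueue [1, 4]
Visit 1, enqueue [5]
Visit 4, enqueue [3]
Visit 5, enqueue []
Visit 3, enqueue []

BFS order: [0, 2, 1, 4, 5, 3]


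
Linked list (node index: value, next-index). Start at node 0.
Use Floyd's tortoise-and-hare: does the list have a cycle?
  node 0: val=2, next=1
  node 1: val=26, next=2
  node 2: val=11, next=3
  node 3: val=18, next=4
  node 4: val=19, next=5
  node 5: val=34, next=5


Floyd's tortoise (slow, +1) and hare (fast, +2):
  init: slow=0, fast=0
  step 1: slow=1, fast=2
  step 2: slow=2, fast=4
  step 3: slow=3, fast=5
  step 4: slow=4, fast=5
  step 5: slow=5, fast=5
  slow == fast at node 5: cycle detected

Cycle: yes


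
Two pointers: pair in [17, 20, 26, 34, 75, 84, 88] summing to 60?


lo=0(17)+hi=6(88)=105
lo=0(17)+hi=5(84)=101
lo=0(17)+hi=4(75)=92
lo=0(17)+hi=3(34)=51
lo=1(20)+hi=3(34)=54
lo=2(26)+hi=3(34)=60

Yes: 26+34=60


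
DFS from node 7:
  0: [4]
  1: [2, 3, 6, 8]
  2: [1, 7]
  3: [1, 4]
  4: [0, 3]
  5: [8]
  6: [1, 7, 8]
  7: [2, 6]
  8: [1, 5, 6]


Visit 7, push [6, 2]
Visit 2, push [1]
Visit 1, push [8, 6, 3]
Visit 3, push [4]
Visit 4, push [0]
Visit 0, push []
Visit 6, push [8]
Visit 8, push [5]
Visit 5, push []

DFS order: [7, 2, 1, 3, 4, 0, 6, 8, 5]


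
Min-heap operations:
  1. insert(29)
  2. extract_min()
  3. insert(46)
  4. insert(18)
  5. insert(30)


insert(29) -> [29]
extract_min()->29, []
insert(46) -> [46]
insert(18) -> [18, 46]
insert(30) -> [18, 46, 30]

Final heap: [18, 46, 30]


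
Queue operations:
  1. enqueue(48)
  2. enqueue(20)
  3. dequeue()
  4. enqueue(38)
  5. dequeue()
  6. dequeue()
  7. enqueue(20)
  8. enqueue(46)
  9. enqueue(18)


enqueue(48) -> [48]
enqueue(20) -> [48, 20]
dequeue()->48, [20]
enqueue(38) -> [20, 38]
dequeue()->20, [38]
dequeue()->38, []
enqueue(20) -> [20]
enqueue(46) -> [20, 46]
enqueue(18) -> [20, 46, 18]

Final queue: [20, 46, 18]


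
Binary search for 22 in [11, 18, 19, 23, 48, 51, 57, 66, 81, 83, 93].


Step 1: lo=0, hi=10, mid=5, val=51
Step 2: lo=0, hi=4, mid=2, val=19
Step 3: lo=3, hi=4, mid=3, val=23

Not found


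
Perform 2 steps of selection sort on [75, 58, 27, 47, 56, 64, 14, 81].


Initial: [75, 58, 27, 47, 56, 64, 14, 81]
Step 1: min=14 at 6
  Swap: [14, 58, 27, 47, 56, 64, 75, 81]
Step 2: min=27 at 2
  Swap: [14, 27, 58, 47, 56, 64, 75, 81]

After 2 steps: [14, 27, 58, 47, 56, 64, 75, 81]


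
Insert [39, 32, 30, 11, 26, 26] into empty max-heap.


Insert 39: [39]
Insert 32: [39, 32]
Insert 30: [39, 32, 30]
Insert 11: [39, 32, 30, 11]
Insert 26: [39, 32, 30, 11, 26]
Insert 26: [39, 32, 30, 11, 26, 26]

Final heap: [39, 32, 30, 11, 26, 26]


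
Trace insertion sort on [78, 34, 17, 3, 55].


Initial: [78, 34, 17, 3, 55]
Insert 34: [34, 78, 17, 3, 55]
Insert 17: [17, 34, 78, 3, 55]
Insert 3: [3, 17, 34, 78, 55]
Insert 55: [3, 17, 34, 55, 78]

Sorted: [3, 17, 34, 55, 78]


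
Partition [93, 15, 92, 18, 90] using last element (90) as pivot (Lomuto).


Pivot: 90
  15 <= 90: swap -> [15, 93, 92, 18, 90]
  18 <= 90: swap -> [15, 18, 92, 93, 90]
Place pivot at 2: [15, 18, 90, 93, 92]

Partitioned: [15, 18, 90, 93, 92]


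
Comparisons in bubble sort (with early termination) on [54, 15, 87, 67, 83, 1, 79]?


Algorithm: bubble sort (with early termination)
Input: [54, 15, 87, 67, 83, 1, 79]
Sorted: [1, 15, 54, 67, 79, 83, 87]

21


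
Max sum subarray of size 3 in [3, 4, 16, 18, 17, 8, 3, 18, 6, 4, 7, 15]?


[0:3]: 23
[1:4]: 38
[2:5]: 51
[3:6]: 43
[4:7]: 28
[5:8]: 29
[6:9]: 27
[7:10]: 28
[8:11]: 17
[9:12]: 26

Max: 51 at [2:5]


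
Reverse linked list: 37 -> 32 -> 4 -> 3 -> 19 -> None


Step 1: curr=37, set curr.next=prev(None) | reversed so far: 37
Step 2: curr=32, set curr.next=prev(37) | reversed so far: 32 -> 37
Step 3: curr=4, set curr.next=prev(32) | reversed so far: 4 -> 32 -> 37
Step 4: curr=3, set curr.next=prev(4) | reversed so far: 3 -> 4 -> 32 -> 37
Step 5: curr=19, set curr.next=prev(3) | reversed so far: 19 -> 3 -> 4 -> 32 -> 37

19 -> 3 -> 4 -> 32 -> 37 -> None


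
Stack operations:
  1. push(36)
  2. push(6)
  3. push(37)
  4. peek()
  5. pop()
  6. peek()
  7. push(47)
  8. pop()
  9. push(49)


push(36) -> [36]
push(6) -> [36, 6]
push(37) -> [36, 6, 37]
peek()->37
pop()->37, [36, 6]
peek()->6
push(47) -> [36, 6, 47]
pop()->47, [36, 6]
push(49) -> [36, 6, 49]

Final stack: [36, 6, 49]


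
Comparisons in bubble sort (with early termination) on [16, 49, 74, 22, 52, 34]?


Algorithm: bubble sort (with early termination)
Input: [16, 49, 74, 22, 52, 34]
Sorted: [16, 22, 34, 49, 52, 74]

14


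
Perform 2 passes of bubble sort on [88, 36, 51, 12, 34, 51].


Initial: [88, 36, 51, 12, 34, 51]
Pass 1: [36, 51, 12, 34, 51, 88] (5 swaps)
Pass 2: [36, 12, 34, 51, 51, 88] (2 swaps)

After 2 passes: [36, 12, 34, 51, 51, 88]


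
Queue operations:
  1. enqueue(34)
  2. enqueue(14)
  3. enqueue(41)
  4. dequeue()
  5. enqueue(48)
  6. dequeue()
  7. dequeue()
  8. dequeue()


enqueue(34) -> [34]
enqueue(14) -> [34, 14]
enqueue(41) -> [34, 14, 41]
dequeue()->34, [14, 41]
enqueue(48) -> [14, 41, 48]
dequeue()->14, [41, 48]
dequeue()->41, [48]
dequeue()->48, []

Final queue: []


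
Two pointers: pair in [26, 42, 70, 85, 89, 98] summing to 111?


lo=0(26)+hi=5(98)=124
lo=0(26)+hi=4(89)=115
lo=0(26)+hi=3(85)=111

Yes: 26+85=111


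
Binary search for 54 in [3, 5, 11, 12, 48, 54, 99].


Step 1: lo=0, hi=6, mid=3, val=12
Step 2: lo=4, hi=6, mid=5, val=54

Found at index 5


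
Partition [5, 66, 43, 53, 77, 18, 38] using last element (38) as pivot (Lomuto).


Pivot: 38
  5 <= 38: advance i (no swap)
  18 <= 38: swap -> [5, 18, 43, 53, 77, 66, 38]
Place pivot at 2: [5, 18, 38, 53, 77, 66, 43]

Partitioned: [5, 18, 38, 53, 77, 66, 43]


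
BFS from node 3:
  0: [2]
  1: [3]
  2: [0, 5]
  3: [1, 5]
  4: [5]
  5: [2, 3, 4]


Visit 3, enqueue [1, 5]
Visit 1, enqueue []
Visit 5, enqueue [2, 4]
Visit 2, enqueue [0]
Visit 4, enqueue []
Visit 0, enqueue []

BFS order: [3, 1, 5, 2, 4, 0]


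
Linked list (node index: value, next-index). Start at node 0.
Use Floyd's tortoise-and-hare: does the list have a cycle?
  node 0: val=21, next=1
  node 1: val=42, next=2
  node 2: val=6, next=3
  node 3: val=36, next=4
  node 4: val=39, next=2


Floyd's tortoise (slow, +1) and hare (fast, +2):
  init: slow=0, fast=0
  step 1: slow=1, fast=2
  step 2: slow=2, fast=4
  step 3: slow=3, fast=3
  slow == fast at node 3: cycle detected

Cycle: yes


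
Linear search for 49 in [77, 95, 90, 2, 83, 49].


i=0: 77!=49
i=1: 95!=49
i=2: 90!=49
i=3: 2!=49
i=4: 83!=49
i=5: 49==49 found!

Found at 5, 6 comps


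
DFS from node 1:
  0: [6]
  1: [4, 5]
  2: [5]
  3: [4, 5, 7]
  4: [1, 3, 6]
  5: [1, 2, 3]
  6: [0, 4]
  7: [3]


Visit 1, push [5, 4]
Visit 4, push [6, 3]
Visit 3, push [7, 5]
Visit 5, push [2]
Visit 2, push []
Visit 7, push []
Visit 6, push [0]
Visit 0, push []

DFS order: [1, 4, 3, 5, 2, 7, 6, 0]


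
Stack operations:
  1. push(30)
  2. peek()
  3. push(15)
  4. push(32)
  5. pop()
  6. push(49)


push(30) -> [30]
peek()->30
push(15) -> [30, 15]
push(32) -> [30, 15, 32]
pop()->32, [30, 15]
push(49) -> [30, 15, 49]

Final stack: [30, 15, 49]


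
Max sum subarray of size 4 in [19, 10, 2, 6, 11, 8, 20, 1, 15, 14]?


[0:4]: 37
[1:5]: 29
[2:6]: 27
[3:7]: 45
[4:8]: 40
[5:9]: 44
[6:10]: 50

Max: 50 at [6:10]


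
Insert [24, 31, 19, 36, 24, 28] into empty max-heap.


Insert 24: [24]
Insert 31: [31, 24]
Insert 19: [31, 24, 19]
Insert 36: [36, 31, 19, 24]
Insert 24: [36, 31, 19, 24, 24]
Insert 28: [36, 31, 28, 24, 24, 19]

Final heap: [36, 31, 28, 24, 24, 19]


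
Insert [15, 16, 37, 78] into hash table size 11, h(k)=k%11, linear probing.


Insert 15: h=4 -> slot 4
Insert 16: h=5 -> slot 5
Insert 37: h=4, 2 probes -> slot 6
Insert 78: h=1 -> slot 1

Table: [None, 78, None, None, 15, 16, 37, None, None, None, None]


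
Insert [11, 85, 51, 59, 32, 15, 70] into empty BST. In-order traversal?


Insert 11: root
Insert 85: R from 11
Insert 51: R from 11 -> L from 85
Insert 59: R from 11 -> L from 85 -> R from 51
Insert 32: R from 11 -> L from 85 -> L from 51
Insert 15: R from 11 -> L from 85 -> L from 51 -> L from 32
Insert 70: R from 11 -> L from 85 -> R from 51 -> R from 59

In-order: [11, 15, 32, 51, 59, 70, 85]


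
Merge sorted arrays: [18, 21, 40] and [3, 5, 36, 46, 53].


Take 3 from B
Take 5 from B
Take 18 from A
Take 21 from A
Take 36 from B
Take 40 from A

Merged: [3, 5, 18, 21, 36, 40, 46, 53]


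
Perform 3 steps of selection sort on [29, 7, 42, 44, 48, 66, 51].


Initial: [29, 7, 42, 44, 48, 66, 51]
Step 1: min=7 at 1
  Swap: [7, 29, 42, 44, 48, 66, 51]
Step 2: min=29 at 1
  Swap: [7, 29, 42, 44, 48, 66, 51]
Step 3: min=42 at 2
  Swap: [7, 29, 42, 44, 48, 66, 51]

After 3 steps: [7, 29, 42, 44, 48, 66, 51]


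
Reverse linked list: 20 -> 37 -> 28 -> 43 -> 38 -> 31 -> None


Step 1: curr=20, set curr.next=prev(None) | reversed so far: 20
Step 2: curr=37, set curr.next=prev(20) | reversed so far: 37 -> 20
Step 3: curr=28, set curr.next=prev(37) | reversed so far: 28 -> 37 -> 20
Step 4: curr=43, set curr.next=prev(28) | reversed so far: 43 -> 28 -> 37 -> 20
Step 5: curr=38, set curr.next=prev(43) | reversed so far: 38 -> 43 -> 28 -> 37 -> 20
Step 6: curr=31, set curr.next=prev(38) | reversed so far: 31 -> 38 -> 43 -> 28 -> 37 -> 20

31 -> 38 -> 43 -> 28 -> 37 -> 20 -> None


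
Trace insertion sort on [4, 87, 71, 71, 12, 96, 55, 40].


Initial: [4, 87, 71, 71, 12, 96, 55, 40]
Insert 87: [4, 87, 71, 71, 12, 96, 55, 40]
Insert 71: [4, 71, 87, 71, 12, 96, 55, 40]
Insert 71: [4, 71, 71, 87, 12, 96, 55, 40]
Insert 12: [4, 12, 71, 71, 87, 96, 55, 40]
Insert 96: [4, 12, 71, 71, 87, 96, 55, 40]
Insert 55: [4, 12, 55, 71, 71, 87, 96, 40]
Insert 40: [4, 12, 40, 55, 71, 71, 87, 96]

Sorted: [4, 12, 40, 55, 71, 71, 87, 96]


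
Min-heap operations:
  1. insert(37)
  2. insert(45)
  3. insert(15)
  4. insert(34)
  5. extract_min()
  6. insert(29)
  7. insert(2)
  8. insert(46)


insert(37) -> [37]
insert(45) -> [37, 45]
insert(15) -> [15, 45, 37]
insert(34) -> [15, 34, 37, 45]
extract_min()->15, [34, 45, 37]
insert(29) -> [29, 34, 37, 45]
insert(2) -> [2, 29, 37, 45, 34]
insert(46) -> [2, 29, 37, 45, 34, 46]

Final heap: [2, 29, 37, 45, 34, 46]


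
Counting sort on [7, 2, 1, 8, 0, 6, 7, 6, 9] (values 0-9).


Input: [7, 2, 1, 8, 0, 6, 7, 6, 9]
Counts: [1, 1, 1, 0, 0, 0, 2, 2, 1, 1]

Sorted: [0, 1, 2, 6, 6, 7, 7, 8, 9]


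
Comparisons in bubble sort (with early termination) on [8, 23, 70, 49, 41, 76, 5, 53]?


Algorithm: bubble sort (with early termination)
Input: [8, 23, 70, 49, 41, 76, 5, 53]
Sorted: [5, 8, 23, 41, 49, 53, 70, 76]

28


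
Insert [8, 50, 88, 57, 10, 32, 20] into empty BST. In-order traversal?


Insert 8: root
Insert 50: R from 8
Insert 88: R from 8 -> R from 50
Insert 57: R from 8 -> R from 50 -> L from 88
Insert 10: R from 8 -> L from 50
Insert 32: R from 8 -> L from 50 -> R from 10
Insert 20: R from 8 -> L from 50 -> R from 10 -> L from 32

In-order: [8, 10, 20, 32, 50, 57, 88]


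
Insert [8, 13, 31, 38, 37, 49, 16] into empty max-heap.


Insert 8: [8]
Insert 13: [13, 8]
Insert 31: [31, 8, 13]
Insert 38: [38, 31, 13, 8]
Insert 37: [38, 37, 13, 8, 31]
Insert 49: [49, 37, 38, 8, 31, 13]
Insert 16: [49, 37, 38, 8, 31, 13, 16]

Final heap: [49, 37, 38, 8, 31, 13, 16]


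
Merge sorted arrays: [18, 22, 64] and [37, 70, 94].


Take 18 from A
Take 22 from A
Take 37 from B
Take 64 from A

Merged: [18, 22, 37, 64, 70, 94]


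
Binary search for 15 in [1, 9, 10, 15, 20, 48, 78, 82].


Step 1: lo=0, hi=7, mid=3, val=15

Found at index 3


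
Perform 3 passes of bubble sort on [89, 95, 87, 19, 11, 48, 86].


Initial: [89, 95, 87, 19, 11, 48, 86]
Pass 1: [89, 87, 19, 11, 48, 86, 95] (5 swaps)
Pass 2: [87, 19, 11, 48, 86, 89, 95] (5 swaps)
Pass 3: [19, 11, 48, 86, 87, 89, 95] (4 swaps)

After 3 passes: [19, 11, 48, 86, 87, 89, 95]


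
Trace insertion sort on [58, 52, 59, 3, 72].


Initial: [58, 52, 59, 3, 72]
Insert 52: [52, 58, 59, 3, 72]
Insert 59: [52, 58, 59, 3, 72]
Insert 3: [3, 52, 58, 59, 72]
Insert 72: [3, 52, 58, 59, 72]

Sorted: [3, 52, 58, 59, 72]


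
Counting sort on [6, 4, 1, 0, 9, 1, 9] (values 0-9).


Input: [6, 4, 1, 0, 9, 1, 9]
Counts: [1, 2, 0, 0, 1, 0, 1, 0, 0, 2]

Sorted: [0, 1, 1, 4, 6, 9, 9]


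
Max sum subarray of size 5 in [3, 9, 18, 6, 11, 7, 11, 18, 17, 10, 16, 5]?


[0:5]: 47
[1:6]: 51
[2:7]: 53
[3:8]: 53
[4:9]: 64
[5:10]: 63
[6:11]: 72
[7:12]: 66

Max: 72 at [6:11]


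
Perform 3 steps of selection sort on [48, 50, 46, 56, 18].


Initial: [48, 50, 46, 56, 18]
Step 1: min=18 at 4
  Swap: [18, 50, 46, 56, 48]
Step 2: min=46 at 2
  Swap: [18, 46, 50, 56, 48]
Step 3: min=48 at 4
  Swap: [18, 46, 48, 56, 50]

After 3 steps: [18, 46, 48, 56, 50]


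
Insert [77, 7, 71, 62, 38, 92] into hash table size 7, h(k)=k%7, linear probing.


Insert 77: h=0 -> slot 0
Insert 7: h=0, 1 probes -> slot 1
Insert 71: h=1, 1 probes -> slot 2
Insert 62: h=6 -> slot 6
Insert 38: h=3 -> slot 3
Insert 92: h=1, 3 probes -> slot 4

Table: [77, 7, 71, 38, 92, None, 62]


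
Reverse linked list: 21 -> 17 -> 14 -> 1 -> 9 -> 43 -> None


Step 1: curr=21, set curr.next=prev(None) | reversed so far: 21
Step 2: curr=17, set curr.next=prev(21) | reversed so far: 17 -> 21
Step 3: curr=14, set curr.next=prev(17) | reversed so far: 14 -> 17 -> 21
Step 4: curr=1, set curr.next=prev(14) | reversed so far: 1 -> 14 -> 17 -> 21
Step 5: curr=9, set curr.next=prev(1) | reversed so far: 9 -> 1 -> 14 -> 17 -> 21
Step 6: curr=43, set curr.next=prev(9) | reversed so far: 43 -> 9 -> 1 -> 14 -> 17 -> 21

43 -> 9 -> 1 -> 14 -> 17 -> 21 -> None


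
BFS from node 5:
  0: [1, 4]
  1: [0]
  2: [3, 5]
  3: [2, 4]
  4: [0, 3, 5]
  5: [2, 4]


Visit 5, enqueue [2, 4]
Visit 2, enqueue [3]
Visit 4, enqueue [0]
Visit 3, enqueue []
Visit 0, enqueue [1]
Visit 1, enqueue []

BFS order: [5, 2, 4, 3, 0, 1]


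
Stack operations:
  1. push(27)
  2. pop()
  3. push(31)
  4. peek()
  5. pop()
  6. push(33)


push(27) -> [27]
pop()->27, []
push(31) -> [31]
peek()->31
pop()->31, []
push(33) -> [33]

Final stack: [33]


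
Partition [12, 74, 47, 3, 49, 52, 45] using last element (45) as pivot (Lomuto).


Pivot: 45
  12 <= 45: advance i (no swap)
  3 <= 45: swap -> [12, 3, 47, 74, 49, 52, 45]
Place pivot at 2: [12, 3, 45, 74, 49, 52, 47]

Partitioned: [12, 3, 45, 74, 49, 52, 47]


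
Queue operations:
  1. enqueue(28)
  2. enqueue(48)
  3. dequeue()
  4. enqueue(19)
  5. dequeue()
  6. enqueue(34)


enqueue(28) -> [28]
enqueue(48) -> [28, 48]
dequeue()->28, [48]
enqueue(19) -> [48, 19]
dequeue()->48, [19]
enqueue(34) -> [19, 34]

Final queue: [19, 34]


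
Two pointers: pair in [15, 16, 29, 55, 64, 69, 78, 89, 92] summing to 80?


lo=0(15)+hi=8(92)=107
lo=0(15)+hi=7(89)=104
lo=0(15)+hi=6(78)=93
lo=0(15)+hi=5(69)=84
lo=0(15)+hi=4(64)=79
lo=1(16)+hi=4(64)=80

Yes: 16+64=80


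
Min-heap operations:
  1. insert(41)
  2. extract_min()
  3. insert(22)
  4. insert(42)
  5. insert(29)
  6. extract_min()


insert(41) -> [41]
extract_min()->41, []
insert(22) -> [22]
insert(42) -> [22, 42]
insert(29) -> [22, 42, 29]
extract_min()->22, [29, 42]

Final heap: [29, 42]


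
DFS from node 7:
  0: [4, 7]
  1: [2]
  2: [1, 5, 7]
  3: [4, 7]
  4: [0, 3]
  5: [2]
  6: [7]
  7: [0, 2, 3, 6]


Visit 7, push [6, 3, 2, 0]
Visit 0, push [4]
Visit 4, push [3]
Visit 3, push []
Visit 2, push [5, 1]
Visit 1, push []
Visit 5, push []
Visit 6, push []

DFS order: [7, 0, 4, 3, 2, 1, 5, 6]


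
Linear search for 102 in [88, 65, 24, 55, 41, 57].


i=0: 88!=102
i=1: 65!=102
i=2: 24!=102
i=3: 55!=102
i=4: 41!=102
i=5: 57!=102

Not found, 6 comps


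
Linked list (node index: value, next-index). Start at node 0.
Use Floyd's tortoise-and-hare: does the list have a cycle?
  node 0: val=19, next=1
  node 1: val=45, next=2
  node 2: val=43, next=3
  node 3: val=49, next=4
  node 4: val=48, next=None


Floyd's tortoise (slow, +1) and hare (fast, +2):
  init: slow=0, fast=0
  step 1: slow=1, fast=2
  step 2: slow=2, fast=4
  step 3: fast -> None, no cycle

Cycle: no


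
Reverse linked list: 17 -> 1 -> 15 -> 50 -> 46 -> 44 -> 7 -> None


Step 1: curr=17, set curr.next=prev(None) | reversed so far: 17
Step 2: curr=1, set curr.next=prev(17) | reversed so far: 1 -> 17
Step 3: curr=15, set curr.next=prev(1) | reversed so far: 15 -> 1 -> 17
Step 4: curr=50, set curr.next=prev(15) | reversed so far: 50 -> 15 -> 1 -> 17
Step 5: curr=46, set curr.next=prev(50) | reversed so far: 46 -> 50 -> 15 -> 1 -> 17
Step 6: curr=44, set curr.next=prev(46) | reversed so far: 44 -> 46 -> 50 -> 15 -> 1 -> 17
Step 7: curr=7, set curr.next=prev(44) | reversed so far: 7 -> 44 -> 46 -> 50 -> 15 -> 1 -> 17

7 -> 44 -> 46 -> 50 -> 15 -> 1 -> 17 -> None


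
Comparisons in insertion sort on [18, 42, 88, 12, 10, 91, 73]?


Algorithm: insertion sort
Input: [18, 42, 88, 12, 10, 91, 73]
Sorted: [10, 12, 18, 42, 73, 88, 91]

13


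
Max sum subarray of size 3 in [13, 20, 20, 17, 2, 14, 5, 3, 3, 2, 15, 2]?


[0:3]: 53
[1:4]: 57
[2:5]: 39
[3:6]: 33
[4:7]: 21
[5:8]: 22
[6:9]: 11
[7:10]: 8
[8:11]: 20
[9:12]: 19

Max: 57 at [1:4]


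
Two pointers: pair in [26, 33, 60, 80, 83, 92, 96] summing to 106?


lo=0(26)+hi=6(96)=122
lo=0(26)+hi=5(92)=118
lo=0(26)+hi=4(83)=109
lo=0(26)+hi=3(80)=106

Yes: 26+80=106


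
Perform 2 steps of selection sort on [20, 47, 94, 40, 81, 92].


Initial: [20, 47, 94, 40, 81, 92]
Step 1: min=20 at 0
  Swap: [20, 47, 94, 40, 81, 92]
Step 2: min=40 at 3
  Swap: [20, 40, 94, 47, 81, 92]

After 2 steps: [20, 40, 94, 47, 81, 92]


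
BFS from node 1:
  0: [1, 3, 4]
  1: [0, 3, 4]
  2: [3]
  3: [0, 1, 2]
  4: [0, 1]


Visit 1, enqueue [0, 3, 4]
Visit 0, enqueue []
Visit 3, enqueue [2]
Visit 4, enqueue []
Visit 2, enqueue []

BFS order: [1, 0, 3, 4, 2]


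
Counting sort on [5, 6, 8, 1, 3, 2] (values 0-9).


Input: [5, 6, 8, 1, 3, 2]
Counts: [0, 1, 1, 1, 0, 1, 1, 0, 1, 0]

Sorted: [1, 2, 3, 5, 6, 8]


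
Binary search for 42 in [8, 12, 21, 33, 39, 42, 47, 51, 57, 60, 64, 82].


Step 1: lo=0, hi=11, mid=5, val=42

Found at index 5


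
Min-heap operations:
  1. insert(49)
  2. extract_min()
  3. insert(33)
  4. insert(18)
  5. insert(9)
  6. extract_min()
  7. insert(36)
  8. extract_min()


insert(49) -> [49]
extract_min()->49, []
insert(33) -> [33]
insert(18) -> [18, 33]
insert(9) -> [9, 33, 18]
extract_min()->9, [18, 33]
insert(36) -> [18, 33, 36]
extract_min()->18, [33, 36]

Final heap: [33, 36]


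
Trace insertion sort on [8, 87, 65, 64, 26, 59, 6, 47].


Initial: [8, 87, 65, 64, 26, 59, 6, 47]
Insert 87: [8, 87, 65, 64, 26, 59, 6, 47]
Insert 65: [8, 65, 87, 64, 26, 59, 6, 47]
Insert 64: [8, 64, 65, 87, 26, 59, 6, 47]
Insert 26: [8, 26, 64, 65, 87, 59, 6, 47]
Insert 59: [8, 26, 59, 64, 65, 87, 6, 47]
Insert 6: [6, 8, 26, 59, 64, 65, 87, 47]
Insert 47: [6, 8, 26, 47, 59, 64, 65, 87]

Sorted: [6, 8, 26, 47, 59, 64, 65, 87]


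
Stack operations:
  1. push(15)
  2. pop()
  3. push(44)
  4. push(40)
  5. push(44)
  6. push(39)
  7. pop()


push(15) -> [15]
pop()->15, []
push(44) -> [44]
push(40) -> [44, 40]
push(44) -> [44, 40, 44]
push(39) -> [44, 40, 44, 39]
pop()->39, [44, 40, 44]

Final stack: [44, 40, 44]


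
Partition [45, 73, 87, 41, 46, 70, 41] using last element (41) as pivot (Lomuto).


Pivot: 41
  41 <= 41: swap -> [41, 73, 87, 45, 46, 70, 41]
Place pivot at 1: [41, 41, 87, 45, 46, 70, 73]

Partitioned: [41, 41, 87, 45, 46, 70, 73]


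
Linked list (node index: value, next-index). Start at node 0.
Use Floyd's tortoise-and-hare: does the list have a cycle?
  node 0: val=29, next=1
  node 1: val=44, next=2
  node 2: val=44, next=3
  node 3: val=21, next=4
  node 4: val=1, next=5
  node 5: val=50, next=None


Floyd's tortoise (slow, +1) and hare (fast, +2):
  init: slow=0, fast=0
  step 1: slow=1, fast=2
  step 2: slow=2, fast=4
  step 3: fast 4->5->None, no cycle

Cycle: no


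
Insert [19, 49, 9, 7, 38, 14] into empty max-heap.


Insert 19: [19]
Insert 49: [49, 19]
Insert 9: [49, 19, 9]
Insert 7: [49, 19, 9, 7]
Insert 38: [49, 38, 9, 7, 19]
Insert 14: [49, 38, 14, 7, 19, 9]

Final heap: [49, 38, 14, 7, 19, 9]


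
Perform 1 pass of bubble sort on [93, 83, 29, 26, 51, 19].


Initial: [93, 83, 29, 26, 51, 19]
Pass 1: [83, 29, 26, 51, 19, 93] (5 swaps)

After 1 pass: [83, 29, 26, 51, 19, 93]


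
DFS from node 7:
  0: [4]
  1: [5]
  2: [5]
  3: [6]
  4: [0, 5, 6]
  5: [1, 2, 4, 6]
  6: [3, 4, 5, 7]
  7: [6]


Visit 7, push [6]
Visit 6, push [5, 4, 3]
Visit 3, push []
Visit 4, push [5, 0]
Visit 0, push []
Visit 5, push [2, 1]
Visit 1, push []
Visit 2, push []

DFS order: [7, 6, 3, 4, 0, 5, 1, 2]


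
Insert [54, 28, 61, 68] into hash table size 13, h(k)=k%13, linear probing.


Insert 54: h=2 -> slot 2
Insert 28: h=2, 1 probes -> slot 3
Insert 61: h=9 -> slot 9
Insert 68: h=3, 1 probes -> slot 4

Table: [None, None, 54, 28, 68, None, None, None, None, 61, None, None, None]


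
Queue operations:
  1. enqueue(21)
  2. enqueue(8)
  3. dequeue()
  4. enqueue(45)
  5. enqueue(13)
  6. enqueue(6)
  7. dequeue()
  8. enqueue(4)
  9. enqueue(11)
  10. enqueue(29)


enqueue(21) -> [21]
enqueue(8) -> [21, 8]
dequeue()->21, [8]
enqueue(45) -> [8, 45]
enqueue(13) -> [8, 45, 13]
enqueue(6) -> [8, 45, 13, 6]
dequeue()->8, [45, 13, 6]
enqueue(4) -> [45, 13, 6, 4]
enqueue(11) -> [45, 13, 6, 4, 11]
enqueue(29) -> [45, 13, 6, 4, 11, 29]

Final queue: [45, 13, 6, 4, 11, 29]


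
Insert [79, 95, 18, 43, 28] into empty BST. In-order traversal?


Insert 79: root
Insert 95: R from 79
Insert 18: L from 79
Insert 43: L from 79 -> R from 18
Insert 28: L from 79 -> R from 18 -> L from 43

In-order: [18, 28, 43, 79, 95]


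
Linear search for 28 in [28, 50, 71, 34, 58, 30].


i=0: 28==28 found!

Found at 0, 1 comps


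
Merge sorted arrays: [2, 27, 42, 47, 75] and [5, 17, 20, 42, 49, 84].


Take 2 from A
Take 5 from B
Take 17 from B
Take 20 from B
Take 27 from A
Take 42 from A
Take 42 from B
Take 47 from A
Take 49 from B
Take 75 from A

Merged: [2, 5, 17, 20, 27, 42, 42, 47, 49, 75, 84]


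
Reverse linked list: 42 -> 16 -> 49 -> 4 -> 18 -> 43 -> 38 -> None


Step 1: curr=42, set curr.next=prev(None) | reversed so far: 42
Step 2: curr=16, set curr.next=prev(42) | reversed so far: 16 -> 42
Step 3: curr=49, set curr.next=prev(16) | reversed so far: 49 -> 16 -> 42
Step 4: curr=4, set curr.next=prev(49) | reversed so far: 4 -> 49 -> 16 -> 42
Step 5: curr=18, set curr.next=prev(4) | reversed so far: 18 -> 4 -> 49 -> 16 -> 42
Step 6: curr=43, set curr.next=prev(18) | reversed so far: 43 -> 18 -> 4 -> 49 -> 16 -> 42
Step 7: curr=38, set curr.next=prev(43) | reversed so far: 38 -> 43 -> 18 -> 4 -> 49 -> 16 -> 42

38 -> 43 -> 18 -> 4 -> 49 -> 16 -> 42 -> None


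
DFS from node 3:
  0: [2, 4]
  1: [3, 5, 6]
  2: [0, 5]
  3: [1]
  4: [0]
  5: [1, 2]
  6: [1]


Visit 3, push [1]
Visit 1, push [6, 5]
Visit 5, push [2]
Visit 2, push [0]
Visit 0, push [4]
Visit 4, push []
Visit 6, push []

DFS order: [3, 1, 5, 2, 0, 4, 6]


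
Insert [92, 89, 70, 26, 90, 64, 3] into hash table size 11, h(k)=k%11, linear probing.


Insert 92: h=4 -> slot 4
Insert 89: h=1 -> slot 1
Insert 70: h=4, 1 probes -> slot 5
Insert 26: h=4, 2 probes -> slot 6
Insert 90: h=2 -> slot 2
Insert 64: h=9 -> slot 9
Insert 3: h=3 -> slot 3

Table: [None, 89, 90, 3, 92, 70, 26, None, None, 64, None]


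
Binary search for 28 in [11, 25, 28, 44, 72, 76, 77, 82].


Step 1: lo=0, hi=7, mid=3, val=44
Step 2: lo=0, hi=2, mid=1, val=25
Step 3: lo=2, hi=2, mid=2, val=28

Found at index 2


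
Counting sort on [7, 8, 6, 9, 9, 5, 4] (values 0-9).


Input: [7, 8, 6, 9, 9, 5, 4]
Counts: [0, 0, 0, 0, 1, 1, 1, 1, 1, 2]

Sorted: [4, 5, 6, 7, 8, 9, 9]


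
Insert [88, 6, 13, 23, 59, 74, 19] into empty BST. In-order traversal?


Insert 88: root
Insert 6: L from 88
Insert 13: L from 88 -> R from 6
Insert 23: L from 88 -> R from 6 -> R from 13
Insert 59: L from 88 -> R from 6 -> R from 13 -> R from 23
Insert 74: L from 88 -> R from 6 -> R from 13 -> R from 23 -> R from 59
Insert 19: L from 88 -> R from 6 -> R from 13 -> L from 23

In-order: [6, 13, 19, 23, 59, 74, 88]


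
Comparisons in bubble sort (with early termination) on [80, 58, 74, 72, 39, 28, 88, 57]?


Algorithm: bubble sort (with early termination)
Input: [80, 58, 74, 72, 39, 28, 88, 57]
Sorted: [28, 39, 57, 58, 72, 74, 80, 88]

27


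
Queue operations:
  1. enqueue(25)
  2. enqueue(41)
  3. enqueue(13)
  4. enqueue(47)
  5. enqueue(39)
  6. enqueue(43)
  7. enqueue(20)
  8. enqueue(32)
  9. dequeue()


enqueue(25) -> [25]
enqueue(41) -> [25, 41]
enqueue(13) -> [25, 41, 13]
enqueue(47) -> [25, 41, 13, 47]
enqueue(39) -> [25, 41, 13, 47, 39]
enqueue(43) -> [25, 41, 13, 47, 39, 43]
enqueue(20) -> [25, 41, 13, 47, 39, 43, 20]
enqueue(32) -> [25, 41, 13, 47, 39, 43, 20, 32]
dequeue()->25, [41, 13, 47, 39, 43, 20, 32]

Final queue: [41, 13, 47, 39, 43, 20, 32]


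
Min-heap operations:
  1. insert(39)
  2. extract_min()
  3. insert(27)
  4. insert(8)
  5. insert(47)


insert(39) -> [39]
extract_min()->39, []
insert(27) -> [27]
insert(8) -> [8, 27]
insert(47) -> [8, 27, 47]

Final heap: [8, 27, 47]


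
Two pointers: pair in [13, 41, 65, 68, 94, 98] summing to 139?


lo=0(13)+hi=5(98)=111
lo=1(41)+hi=5(98)=139

Yes: 41+98=139


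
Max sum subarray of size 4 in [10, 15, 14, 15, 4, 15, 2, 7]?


[0:4]: 54
[1:5]: 48
[2:6]: 48
[3:7]: 36
[4:8]: 28

Max: 54 at [0:4]


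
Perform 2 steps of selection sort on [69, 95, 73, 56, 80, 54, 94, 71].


Initial: [69, 95, 73, 56, 80, 54, 94, 71]
Step 1: min=54 at 5
  Swap: [54, 95, 73, 56, 80, 69, 94, 71]
Step 2: min=56 at 3
  Swap: [54, 56, 73, 95, 80, 69, 94, 71]

After 2 steps: [54, 56, 73, 95, 80, 69, 94, 71]


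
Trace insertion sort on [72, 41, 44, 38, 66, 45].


Initial: [72, 41, 44, 38, 66, 45]
Insert 41: [41, 72, 44, 38, 66, 45]
Insert 44: [41, 44, 72, 38, 66, 45]
Insert 38: [38, 41, 44, 72, 66, 45]
Insert 66: [38, 41, 44, 66, 72, 45]
Insert 45: [38, 41, 44, 45, 66, 72]

Sorted: [38, 41, 44, 45, 66, 72]


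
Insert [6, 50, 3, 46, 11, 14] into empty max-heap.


Insert 6: [6]
Insert 50: [50, 6]
Insert 3: [50, 6, 3]
Insert 46: [50, 46, 3, 6]
Insert 11: [50, 46, 3, 6, 11]
Insert 14: [50, 46, 14, 6, 11, 3]

Final heap: [50, 46, 14, 6, 11, 3]


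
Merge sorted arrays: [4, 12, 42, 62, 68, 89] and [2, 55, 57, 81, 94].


Take 2 from B
Take 4 from A
Take 12 from A
Take 42 from A
Take 55 from B
Take 57 from B
Take 62 from A
Take 68 from A
Take 81 from B
Take 89 from A

Merged: [2, 4, 12, 42, 55, 57, 62, 68, 81, 89, 94]


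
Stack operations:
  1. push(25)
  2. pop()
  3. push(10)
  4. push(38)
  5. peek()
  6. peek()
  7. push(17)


push(25) -> [25]
pop()->25, []
push(10) -> [10]
push(38) -> [10, 38]
peek()->38
peek()->38
push(17) -> [10, 38, 17]

Final stack: [10, 38, 17]


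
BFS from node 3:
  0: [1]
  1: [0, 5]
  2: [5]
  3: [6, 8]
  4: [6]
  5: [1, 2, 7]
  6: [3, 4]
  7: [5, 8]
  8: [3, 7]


Visit 3, enqueue [6, 8]
Visit 6, enqueue [4]
Visit 8, enqueue [7]
Visit 4, enqueue []
Visit 7, enqueue [5]
Visit 5, enqueue [1, 2]
Visit 1, enqueue [0]
Visit 2, enqueue []
Visit 0, enqueue []

BFS order: [3, 6, 8, 4, 7, 5, 1, 2, 0]


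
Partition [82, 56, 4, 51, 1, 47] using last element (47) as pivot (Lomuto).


Pivot: 47
  4 <= 47: swap -> [4, 56, 82, 51, 1, 47]
  1 <= 47: swap -> [4, 1, 82, 51, 56, 47]
Place pivot at 2: [4, 1, 47, 51, 56, 82]

Partitioned: [4, 1, 47, 51, 56, 82]


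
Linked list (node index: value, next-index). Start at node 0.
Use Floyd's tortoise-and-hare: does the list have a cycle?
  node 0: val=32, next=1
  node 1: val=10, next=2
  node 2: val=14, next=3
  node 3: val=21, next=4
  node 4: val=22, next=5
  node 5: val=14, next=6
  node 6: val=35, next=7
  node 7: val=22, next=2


Floyd's tortoise (slow, +1) and hare (fast, +2):
  init: slow=0, fast=0
  step 1: slow=1, fast=2
  step 2: slow=2, fast=4
  step 3: slow=3, fast=6
  step 4: slow=4, fast=2
  step 5: slow=5, fast=4
  step 6: slow=6, fast=6
  slow == fast at node 6: cycle detected

Cycle: yes
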